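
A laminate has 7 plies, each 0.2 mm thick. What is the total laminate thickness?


h = n * t_ply = 7 * 0.2 = 1.4 mm

1.4 mm


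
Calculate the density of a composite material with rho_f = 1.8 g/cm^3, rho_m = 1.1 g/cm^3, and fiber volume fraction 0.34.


rho_c = rho_f*Vf + rho_m*(1-Vf) = 1.8*0.34 + 1.1*0.66 = 1.338 g/cm^3

1.338 g/cm^3


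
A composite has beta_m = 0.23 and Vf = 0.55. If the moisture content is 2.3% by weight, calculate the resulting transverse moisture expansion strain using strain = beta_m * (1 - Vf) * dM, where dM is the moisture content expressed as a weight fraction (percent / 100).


dM = 2.3/100 = 0.023
strain = beta_m * (1-Vf) * dM = 0.23 * 0.45 * 0.023 = 0.0023805

0.0023805


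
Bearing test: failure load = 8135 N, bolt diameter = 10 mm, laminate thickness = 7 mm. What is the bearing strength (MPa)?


sigma_br = F/(d*h) = 8135/(10*7) = 116.2 MPa

116.2 MPa


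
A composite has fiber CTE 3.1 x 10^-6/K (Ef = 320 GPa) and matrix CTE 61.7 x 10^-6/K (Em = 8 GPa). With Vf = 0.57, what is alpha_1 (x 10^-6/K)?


E1 = Ef*Vf + Em*(1-Vf) = 185.84
alpha_1 = (alpha_f*Ef*Vf + alpha_m*Em*(1-Vf))/E1 = 4.18 x 10^-6/K

4.18 x 10^-6/K


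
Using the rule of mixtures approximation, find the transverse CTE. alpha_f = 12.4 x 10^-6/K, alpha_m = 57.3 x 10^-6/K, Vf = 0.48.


alpha_2 = alpha_f*Vf + alpha_m*(1-Vf) = 12.4*0.48 + 57.3*0.52 = 35.7 x 10^-6/K

35.7 x 10^-6/K


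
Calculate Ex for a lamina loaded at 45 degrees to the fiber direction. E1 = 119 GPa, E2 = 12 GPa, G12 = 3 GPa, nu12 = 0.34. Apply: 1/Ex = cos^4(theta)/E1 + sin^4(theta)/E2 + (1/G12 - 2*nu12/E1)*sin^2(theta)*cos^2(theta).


cos^4(45) = 0.25, sin^4(45) = 0.25, sin^2(45)*cos^2(45) = 0.25
1/G12 - 2*nu12/E1 = 1/3 - 2*0.34/119 = 0.327619 GPa^-1
1/Ex = 0.25/119 + 0.25/12 + 0.327619*0.25 = 0.1048389 GPa^-1
Ex = 9.54 GPa

9.54 GPa


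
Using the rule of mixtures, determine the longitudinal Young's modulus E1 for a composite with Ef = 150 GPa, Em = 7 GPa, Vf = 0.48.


E1 = Ef*Vf + Em*(1-Vf) = 150*0.48 + 7*0.52 = 75.64 GPa

75.64 GPa


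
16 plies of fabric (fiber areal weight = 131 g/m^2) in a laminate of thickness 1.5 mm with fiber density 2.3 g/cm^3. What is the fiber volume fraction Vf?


Vf = n * FAW / (rho_f * h * 1000) = 16 * 131 / (2.3 * 1.5 * 1000) = 0.6075

0.6075


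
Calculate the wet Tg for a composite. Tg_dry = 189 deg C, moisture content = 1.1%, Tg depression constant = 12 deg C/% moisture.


Tg_wet = Tg_dry - k*moisture = 189 - 12*1.1 = 175.8 deg C

175.8 deg C


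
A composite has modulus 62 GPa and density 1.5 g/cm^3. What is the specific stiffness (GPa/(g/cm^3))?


Specific stiffness = E/rho = 62/1.5 = 41.3 GPa/(g/cm^3)

41.3 GPa/(g/cm^3)


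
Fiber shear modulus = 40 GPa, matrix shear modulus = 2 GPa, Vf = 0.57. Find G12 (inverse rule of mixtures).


1/G12 = Vf/Gf + (1-Vf)/Gm = 0.57/40 + 0.43/2
G12 = 4.36 GPa

4.36 GPa


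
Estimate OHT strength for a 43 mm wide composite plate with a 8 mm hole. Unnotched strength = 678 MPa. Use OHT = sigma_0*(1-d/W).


OHT = sigma_0*(1-d/W) = 678*(1-8/43) = 551.9 MPa

551.9 MPa


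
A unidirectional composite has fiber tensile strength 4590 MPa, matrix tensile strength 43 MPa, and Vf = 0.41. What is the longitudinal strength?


sigma_1 = sigma_f*Vf + sigma_m*(1-Vf) = 4590*0.41 + 43*0.59 = 1907.3 MPa

1907.3 MPa


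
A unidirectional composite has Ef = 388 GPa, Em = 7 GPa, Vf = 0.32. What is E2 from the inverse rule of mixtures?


1/E2 = Vf/Ef + (1-Vf)/Em = 0.32/388 + 0.68/7
E2 = 10.21 GPa

10.21 GPa


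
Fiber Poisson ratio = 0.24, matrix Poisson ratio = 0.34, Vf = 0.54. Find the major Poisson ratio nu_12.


nu_12 = nu_f*Vf + nu_m*(1-Vf) = 0.24*0.54 + 0.34*0.46 = 0.286

0.286


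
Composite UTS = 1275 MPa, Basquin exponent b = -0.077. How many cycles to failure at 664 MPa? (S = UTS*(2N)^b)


N = 0.5 * (S/UTS)^(1/b) = 0.5 * (664/1275)^(1/-0.077) = 2391.8702 cycles

2391.8702 cycles


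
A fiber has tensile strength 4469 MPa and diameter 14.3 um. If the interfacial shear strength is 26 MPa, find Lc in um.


Lc = sigma_f * d / (2 * tau_i) = 4469 * 14.3 / (2 * 26) = 1229.0 um

1229.0 um


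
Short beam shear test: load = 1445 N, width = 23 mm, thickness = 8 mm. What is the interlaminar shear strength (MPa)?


ILSS = 3F/(4bh) = 3*1445/(4*23*8) = 5.89 MPa

5.89 MPa


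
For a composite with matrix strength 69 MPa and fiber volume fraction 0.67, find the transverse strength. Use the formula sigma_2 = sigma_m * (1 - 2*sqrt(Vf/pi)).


factor = 1 - 2*sqrt(0.67/pi) = 0.0764
sigma_2 = 69 * 0.0764 = 5.27 MPa

5.27 MPa


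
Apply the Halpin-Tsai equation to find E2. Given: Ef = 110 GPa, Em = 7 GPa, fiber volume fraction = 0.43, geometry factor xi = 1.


eta = (Ef/Em - 1)/(Ef/Em + xi) = (15.7143 - 1)/(15.7143 + 1) = 0.8803
E2 = Em*(1+xi*eta*Vf)/(1-eta*Vf) = 15.53 GPa

15.53 GPa


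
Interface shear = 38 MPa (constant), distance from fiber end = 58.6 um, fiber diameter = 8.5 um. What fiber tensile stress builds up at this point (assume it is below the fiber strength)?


Force balance: sigma_f * (pi*d^2/4) = tau * (pi*d) * x  ->  sigma_f = 4 * tau * x / d
sigma_f = 4 * 38 * 58.6 / 8.5 = 1047.9 MPa

1047.9 MPa


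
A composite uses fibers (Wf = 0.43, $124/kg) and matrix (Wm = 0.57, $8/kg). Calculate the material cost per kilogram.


Cost = cost_f*Wf + cost_m*Wm = 124*0.43 + 8*0.57 = $57.88/kg

$57.88/kg


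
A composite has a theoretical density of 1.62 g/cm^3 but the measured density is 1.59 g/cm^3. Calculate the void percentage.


Void% = (rho_theo - rho_actual)/rho_theo * 100 = (1.62 - 1.59)/1.62 * 100 = 1.85%

1.85%


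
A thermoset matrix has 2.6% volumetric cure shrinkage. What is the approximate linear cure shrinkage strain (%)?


Linear shrinkage ≈ vol_shrink/3 = 2.6/3 = 0.867%

0.867%


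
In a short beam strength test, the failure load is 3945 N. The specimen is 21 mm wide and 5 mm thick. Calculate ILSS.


ILSS = 3F/(4bh) = 3*3945/(4*21*5) = 28.18 MPa

28.18 MPa


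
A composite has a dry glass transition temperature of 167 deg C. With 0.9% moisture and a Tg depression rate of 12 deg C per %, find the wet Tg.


Tg_wet = Tg_dry - k*moisture = 167 - 12*0.9 = 156.2 deg C

156.2 deg C


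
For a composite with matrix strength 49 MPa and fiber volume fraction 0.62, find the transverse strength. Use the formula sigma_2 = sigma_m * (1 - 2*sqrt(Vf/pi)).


factor = 1 - 2*sqrt(0.62/pi) = 0.1115
sigma_2 = 49 * 0.1115 = 5.46 MPa

5.46 MPa


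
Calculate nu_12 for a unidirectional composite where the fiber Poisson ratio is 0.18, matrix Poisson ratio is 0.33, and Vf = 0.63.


nu_12 = nu_f*Vf + nu_m*(1-Vf) = 0.18*0.63 + 0.33*0.37 = 0.2355

0.2355


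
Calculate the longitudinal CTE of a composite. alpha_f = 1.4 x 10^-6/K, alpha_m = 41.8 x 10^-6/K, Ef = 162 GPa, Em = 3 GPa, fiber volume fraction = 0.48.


E1 = Ef*Vf + Em*(1-Vf) = 79.32
alpha_1 = (alpha_f*Ef*Vf + alpha_m*Em*(1-Vf))/E1 = 2.19 x 10^-6/K

2.19 x 10^-6/K


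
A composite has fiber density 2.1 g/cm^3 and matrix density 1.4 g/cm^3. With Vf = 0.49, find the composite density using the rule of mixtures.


rho_c = rho_f*Vf + rho_m*(1-Vf) = 2.1*0.49 + 1.4*0.51 = 1.743 g/cm^3

1.743 g/cm^3


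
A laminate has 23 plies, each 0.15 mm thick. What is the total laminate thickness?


h = n * t_ply = 23 * 0.15 = 3.45 mm

3.45 mm


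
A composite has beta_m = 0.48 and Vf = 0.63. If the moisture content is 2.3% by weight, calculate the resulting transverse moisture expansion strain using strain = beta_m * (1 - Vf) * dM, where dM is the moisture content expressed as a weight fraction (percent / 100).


dM = 2.3/100 = 0.023
strain = beta_m * (1-Vf) * dM = 0.48 * 0.37 * 0.023 = 0.0040848

0.0040848


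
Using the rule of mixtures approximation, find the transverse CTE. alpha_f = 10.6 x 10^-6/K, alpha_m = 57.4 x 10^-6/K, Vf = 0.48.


alpha_2 = alpha_f*Vf + alpha_m*(1-Vf) = 10.6*0.48 + 57.4*0.52 = 34.9 x 10^-6/K

34.9 x 10^-6/K


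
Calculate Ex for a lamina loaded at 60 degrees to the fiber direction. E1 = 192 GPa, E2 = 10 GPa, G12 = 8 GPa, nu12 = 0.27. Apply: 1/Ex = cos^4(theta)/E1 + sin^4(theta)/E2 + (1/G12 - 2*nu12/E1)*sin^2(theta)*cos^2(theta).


cos^4(60) = 0.0625, sin^4(60) = 0.5625, sin^2(60)*cos^2(60) = 0.1875
1/G12 - 2*nu12/E1 = 1/8 - 2*0.27/192 = 0.122188 GPa^-1
1/Ex = 0.0625/192 + 0.5625/10 + 0.122188*0.1875 = 0.0794857 GPa^-1
Ex = 12.58 GPa

12.58 GPa


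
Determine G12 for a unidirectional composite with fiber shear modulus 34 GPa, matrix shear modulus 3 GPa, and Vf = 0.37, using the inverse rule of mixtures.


1/G12 = Vf/Gf + (1-Vf)/Gm = 0.37/34 + 0.63/3
G12 = 4.53 GPa

4.53 GPa


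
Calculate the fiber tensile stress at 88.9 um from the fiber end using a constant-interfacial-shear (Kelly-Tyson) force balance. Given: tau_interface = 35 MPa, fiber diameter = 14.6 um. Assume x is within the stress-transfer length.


Force balance: sigma_f * (pi*d^2/4) = tau * (pi*d) * x  ->  sigma_f = 4 * tau * x / d
sigma_f = 4 * 35 * 88.9 / 14.6 = 852.5 MPa

852.5 MPa


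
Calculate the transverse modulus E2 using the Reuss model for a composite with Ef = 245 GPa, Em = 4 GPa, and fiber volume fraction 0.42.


1/E2 = Vf/Ef + (1-Vf)/Em = 0.42/245 + 0.58/4
E2 = 6.82 GPa

6.82 GPa


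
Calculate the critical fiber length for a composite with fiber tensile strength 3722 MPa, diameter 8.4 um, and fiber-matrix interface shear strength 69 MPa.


Lc = sigma_f * d / (2 * tau_i) = 3722 * 8.4 / (2 * 69) = 226.6 um

226.6 um


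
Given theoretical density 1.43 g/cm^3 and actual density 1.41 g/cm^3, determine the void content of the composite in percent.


Void% = (rho_theo - rho_actual)/rho_theo * 100 = (1.43 - 1.41)/1.43 * 100 = 1.4%

1.4%


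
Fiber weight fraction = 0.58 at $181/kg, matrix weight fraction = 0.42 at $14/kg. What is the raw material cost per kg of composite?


Cost = cost_f*Wf + cost_m*Wm = 181*0.58 + 14*0.42 = $110.86/kg

$110.86/kg


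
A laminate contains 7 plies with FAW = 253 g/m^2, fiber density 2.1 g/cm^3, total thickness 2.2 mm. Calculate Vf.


Vf = n * FAW / (rho_f * h * 1000) = 7 * 253 / (2.1 * 2.2 * 1000) = 0.3833

0.3833


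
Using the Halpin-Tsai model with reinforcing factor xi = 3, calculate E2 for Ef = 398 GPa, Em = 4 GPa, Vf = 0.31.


eta = (Ef/Em - 1)/(Ef/Em + xi) = (99.5 - 1)/(99.5 + 3) = 0.961
E2 = Em*(1+xi*eta*Vf)/(1-eta*Vf) = 10.79 GPa

10.79 GPa


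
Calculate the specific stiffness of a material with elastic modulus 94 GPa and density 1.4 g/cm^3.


Specific stiffness = E/rho = 94/1.4 = 67.1 GPa/(g/cm^3)

67.1 GPa/(g/cm^3)


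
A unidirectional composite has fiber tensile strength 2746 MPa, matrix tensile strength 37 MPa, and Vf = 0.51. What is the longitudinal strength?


sigma_1 = sigma_f*Vf + sigma_m*(1-Vf) = 2746*0.51 + 37*0.49 = 1418.6 MPa

1418.6 MPa


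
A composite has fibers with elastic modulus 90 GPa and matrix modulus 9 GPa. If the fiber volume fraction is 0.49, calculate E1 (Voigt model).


E1 = Ef*Vf + Em*(1-Vf) = 90*0.49 + 9*0.51 = 48.69 GPa

48.69 GPa


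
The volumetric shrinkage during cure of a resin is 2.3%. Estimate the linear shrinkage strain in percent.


Linear shrinkage ≈ vol_shrink/3 = 2.3/3 = 0.767%

0.767%


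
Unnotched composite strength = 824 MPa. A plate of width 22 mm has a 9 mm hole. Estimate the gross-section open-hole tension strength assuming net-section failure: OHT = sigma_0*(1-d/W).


OHT = sigma_0*(1-d/W) = 824*(1-9/22) = 486.9 MPa

486.9 MPa


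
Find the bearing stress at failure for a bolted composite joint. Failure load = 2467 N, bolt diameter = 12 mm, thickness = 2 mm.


sigma_br = F/(d*h) = 2467/(12*2) = 102.8 MPa

102.8 MPa


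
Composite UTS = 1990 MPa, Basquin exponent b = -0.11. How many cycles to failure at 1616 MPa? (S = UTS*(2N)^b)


N = 0.5 * (S/UTS)^(1/b) = 0.5 * (1616/1990)^(1/-0.11) = 3.3181 cycles

3.3181 cycles


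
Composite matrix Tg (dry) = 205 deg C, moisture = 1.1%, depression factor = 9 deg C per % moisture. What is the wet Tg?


Tg_wet = Tg_dry - k*moisture = 205 - 9*1.1 = 195.1 deg C

195.1 deg C


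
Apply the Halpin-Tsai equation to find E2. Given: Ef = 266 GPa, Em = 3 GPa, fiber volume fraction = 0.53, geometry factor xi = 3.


eta = (Ef/Em - 1)/(Ef/Em + xi) = (88.6667 - 1)/(88.6667 + 3) = 0.9564
E2 = Em*(1+xi*eta*Vf)/(1-eta*Vf) = 15.33 GPa

15.33 GPa


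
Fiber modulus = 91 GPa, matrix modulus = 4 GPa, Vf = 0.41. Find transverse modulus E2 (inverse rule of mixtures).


1/E2 = Vf/Ef + (1-Vf)/Em = 0.41/91 + 0.59/4
E2 = 6.58 GPa

6.58 GPa


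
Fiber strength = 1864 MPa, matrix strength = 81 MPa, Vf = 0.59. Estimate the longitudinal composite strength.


sigma_1 = sigma_f*Vf + sigma_m*(1-Vf) = 1864*0.59 + 81*0.41 = 1133.0 MPa

1133.0 MPa


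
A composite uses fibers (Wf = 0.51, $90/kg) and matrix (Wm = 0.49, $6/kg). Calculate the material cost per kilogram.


Cost = cost_f*Wf + cost_m*Wm = 90*0.51 + 6*0.49 = $48.84/kg

$48.84/kg


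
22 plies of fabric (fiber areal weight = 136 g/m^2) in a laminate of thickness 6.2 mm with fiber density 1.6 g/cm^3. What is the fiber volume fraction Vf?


Vf = n * FAW / (rho_f * h * 1000) = 22 * 136 / (1.6 * 6.2 * 1000) = 0.3016

0.3016


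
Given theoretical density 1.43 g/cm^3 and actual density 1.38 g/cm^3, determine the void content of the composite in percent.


Void% = (rho_theo - rho_actual)/rho_theo * 100 = (1.43 - 1.38)/1.43 * 100 = 3.5%

3.5%


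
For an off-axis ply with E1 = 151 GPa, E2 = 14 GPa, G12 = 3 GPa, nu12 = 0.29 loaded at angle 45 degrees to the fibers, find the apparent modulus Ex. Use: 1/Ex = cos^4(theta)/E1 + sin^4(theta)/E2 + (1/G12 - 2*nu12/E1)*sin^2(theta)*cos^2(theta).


cos^4(45) = 0.25, sin^4(45) = 0.25, sin^2(45)*cos^2(45) = 0.25
1/G12 - 2*nu12/E1 = 1/3 - 2*0.29/151 = 0.329492 GPa^-1
1/Ex = 0.25/151 + 0.25/14 + 0.329492*0.25 = 0.1018858 GPa^-1
Ex = 9.81 GPa

9.81 GPa


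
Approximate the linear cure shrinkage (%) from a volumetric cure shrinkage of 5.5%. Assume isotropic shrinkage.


Linear shrinkage ≈ vol_shrink/3 = 5.5/3 = 1.833%

1.833%


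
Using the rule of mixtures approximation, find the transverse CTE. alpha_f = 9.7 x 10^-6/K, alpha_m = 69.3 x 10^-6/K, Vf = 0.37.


alpha_2 = alpha_f*Vf + alpha_m*(1-Vf) = 9.7*0.37 + 69.3*0.63 = 47.2 x 10^-6/K

47.2 x 10^-6/K


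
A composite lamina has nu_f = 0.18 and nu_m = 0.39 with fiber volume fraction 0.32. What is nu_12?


nu_12 = nu_f*Vf + nu_m*(1-Vf) = 0.18*0.32 + 0.39*0.68 = 0.3228

0.3228


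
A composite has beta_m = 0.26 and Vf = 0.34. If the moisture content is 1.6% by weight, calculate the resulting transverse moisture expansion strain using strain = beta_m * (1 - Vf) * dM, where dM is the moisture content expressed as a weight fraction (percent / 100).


dM = 1.6/100 = 0.016
strain = beta_m * (1-Vf) * dM = 0.26 * 0.66 * 0.016 = 0.0027456

0.0027456


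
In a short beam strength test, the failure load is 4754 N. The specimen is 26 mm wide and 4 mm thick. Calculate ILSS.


ILSS = 3F/(4bh) = 3*4754/(4*26*4) = 34.28 MPa

34.28 MPa


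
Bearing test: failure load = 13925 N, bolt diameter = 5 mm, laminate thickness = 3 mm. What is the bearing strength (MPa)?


sigma_br = F/(d*h) = 13925/(5*3) = 928.3 MPa

928.3 MPa


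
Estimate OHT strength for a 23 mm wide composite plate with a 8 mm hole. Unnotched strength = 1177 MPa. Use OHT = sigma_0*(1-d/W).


OHT = sigma_0*(1-d/W) = 1177*(1-8/23) = 767.6 MPa

767.6 MPa


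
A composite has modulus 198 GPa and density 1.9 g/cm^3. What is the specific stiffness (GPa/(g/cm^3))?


Specific stiffness = E/rho = 198/1.9 = 104.2 GPa/(g/cm^3)

104.2 GPa/(g/cm^3)


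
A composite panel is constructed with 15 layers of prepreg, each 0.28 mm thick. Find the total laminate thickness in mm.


h = n * t_ply = 15 * 0.28 = 4.2 mm

4.2 mm


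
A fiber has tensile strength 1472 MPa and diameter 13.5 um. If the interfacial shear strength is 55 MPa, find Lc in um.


Lc = sigma_f * d / (2 * tau_i) = 1472 * 13.5 / (2 * 55) = 180.7 um

180.7 um


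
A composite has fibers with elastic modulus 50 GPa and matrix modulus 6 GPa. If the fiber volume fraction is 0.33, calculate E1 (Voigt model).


E1 = Ef*Vf + Em*(1-Vf) = 50*0.33 + 6*0.67 = 20.52 GPa

20.52 GPa


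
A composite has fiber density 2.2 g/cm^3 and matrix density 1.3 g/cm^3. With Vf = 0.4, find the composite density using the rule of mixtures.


rho_c = rho_f*Vf + rho_m*(1-Vf) = 2.2*0.4 + 1.3*0.6 = 1.66 g/cm^3

1.66 g/cm^3


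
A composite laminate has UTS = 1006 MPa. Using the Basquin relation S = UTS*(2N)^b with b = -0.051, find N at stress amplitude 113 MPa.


N = 0.5 * (S/UTS)^(1/b) = 0.5 * (113/1006)^(1/-0.051) = 2.0749e+18 cycles

2.0749e+18 cycles


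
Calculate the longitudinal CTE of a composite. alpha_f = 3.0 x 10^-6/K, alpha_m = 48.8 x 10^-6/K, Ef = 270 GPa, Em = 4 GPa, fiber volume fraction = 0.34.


E1 = Ef*Vf + Em*(1-Vf) = 94.44
alpha_1 = (alpha_f*Ef*Vf + alpha_m*Em*(1-Vf))/E1 = 4.28 x 10^-6/K

4.28 x 10^-6/K


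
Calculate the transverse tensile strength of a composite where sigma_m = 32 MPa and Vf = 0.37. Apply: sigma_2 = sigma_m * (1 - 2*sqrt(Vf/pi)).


factor = 1 - 2*sqrt(0.37/pi) = 0.3136
sigma_2 = 32 * 0.3136 = 10.04 MPa

10.04 MPa


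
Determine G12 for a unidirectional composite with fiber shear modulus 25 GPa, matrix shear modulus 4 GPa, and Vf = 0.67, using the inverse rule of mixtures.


1/G12 = Vf/Gf + (1-Vf)/Gm = 0.67/25 + 0.33/4
G12 = 9.15 GPa

9.15 GPa


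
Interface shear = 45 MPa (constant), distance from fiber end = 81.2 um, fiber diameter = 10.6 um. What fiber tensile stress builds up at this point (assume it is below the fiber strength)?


Force balance: sigma_f * (pi*d^2/4) = tau * (pi*d) * x  ->  sigma_f = 4 * tau * x / d
sigma_f = 4 * 45 * 81.2 / 10.6 = 1378.9 MPa

1378.9 MPa


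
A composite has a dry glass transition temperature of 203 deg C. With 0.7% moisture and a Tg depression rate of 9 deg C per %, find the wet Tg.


Tg_wet = Tg_dry - k*moisture = 203 - 9*0.7 = 196.7 deg C

196.7 deg C


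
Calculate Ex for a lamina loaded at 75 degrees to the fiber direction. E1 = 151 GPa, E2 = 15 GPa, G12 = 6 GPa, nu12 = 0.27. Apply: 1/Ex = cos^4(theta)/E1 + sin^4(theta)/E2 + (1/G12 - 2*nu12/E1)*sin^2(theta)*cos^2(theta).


cos^4(75) = 0.004487, sin^4(75) = 0.870513, sin^2(75)*cos^2(75) = 0.0625
1/G12 - 2*nu12/E1 = 1/6 - 2*0.27/151 = 0.163091 GPa^-1
1/Ex = 0.004487/151 + 0.870513/15 + 0.163091*0.0625 = 0.0682571 GPa^-1
Ex = 14.65 GPa

14.65 GPa


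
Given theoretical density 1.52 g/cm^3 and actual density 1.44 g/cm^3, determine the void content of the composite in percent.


Void% = (rho_theo - rho_actual)/rho_theo * 100 = (1.52 - 1.44)/1.52 * 100 = 5.26%

5.26%


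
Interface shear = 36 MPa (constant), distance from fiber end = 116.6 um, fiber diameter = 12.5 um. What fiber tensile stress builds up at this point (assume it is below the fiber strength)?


Force balance: sigma_f * (pi*d^2/4) = tau * (pi*d) * x  ->  sigma_f = 4 * tau * x / d
sigma_f = 4 * 36 * 116.6 / 12.5 = 1343.2 MPa

1343.2 MPa


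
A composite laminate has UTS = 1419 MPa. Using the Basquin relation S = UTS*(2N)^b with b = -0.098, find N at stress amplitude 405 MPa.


N = 0.5 * (S/UTS)^(1/b) = 0.5 * (405/1419)^(1/-0.098) = 180041.1432 cycles

180041.1432 cycles


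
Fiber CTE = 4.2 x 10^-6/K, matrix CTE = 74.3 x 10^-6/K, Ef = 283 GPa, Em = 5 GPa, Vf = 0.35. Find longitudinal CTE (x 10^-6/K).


E1 = Ef*Vf + Em*(1-Vf) = 102.3
alpha_1 = (alpha_f*Ef*Vf + alpha_m*Em*(1-Vf))/E1 = 6.43 x 10^-6/K

6.43 x 10^-6/K


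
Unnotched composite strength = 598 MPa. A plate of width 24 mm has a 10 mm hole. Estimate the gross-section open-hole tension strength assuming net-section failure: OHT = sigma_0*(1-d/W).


OHT = sigma_0*(1-d/W) = 598*(1-10/24) = 348.8 MPa

348.8 MPa


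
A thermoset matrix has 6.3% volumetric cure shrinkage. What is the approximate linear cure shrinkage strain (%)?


Linear shrinkage ≈ vol_shrink/3 = 6.3/3 = 2.1%

2.1%


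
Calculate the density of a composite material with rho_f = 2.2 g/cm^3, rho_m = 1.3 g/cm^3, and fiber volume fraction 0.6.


rho_c = rho_f*Vf + rho_m*(1-Vf) = 2.2*0.6 + 1.3*0.4 = 1.84 g/cm^3

1.84 g/cm^3


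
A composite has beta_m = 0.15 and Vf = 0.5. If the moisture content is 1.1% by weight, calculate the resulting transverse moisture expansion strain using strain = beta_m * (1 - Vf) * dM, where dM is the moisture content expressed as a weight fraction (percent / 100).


dM = 1.1/100 = 0.011
strain = beta_m * (1-Vf) * dM = 0.15 * 0.5 * 0.011 = 0.000825

0.000825


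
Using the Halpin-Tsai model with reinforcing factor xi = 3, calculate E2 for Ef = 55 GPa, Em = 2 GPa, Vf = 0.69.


eta = (Ef/Em - 1)/(Ef/Em + xi) = (27.5 - 1)/(27.5 + 3) = 0.8689
E2 = Em*(1+xi*eta*Vf)/(1-eta*Vf) = 13.98 GPa

13.98 GPa


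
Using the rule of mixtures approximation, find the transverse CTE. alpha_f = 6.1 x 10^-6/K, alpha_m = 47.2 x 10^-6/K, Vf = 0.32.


alpha_2 = alpha_f*Vf + alpha_m*(1-Vf) = 6.1*0.32 + 47.2*0.68 = 34.0 x 10^-6/K

34.0 x 10^-6/K


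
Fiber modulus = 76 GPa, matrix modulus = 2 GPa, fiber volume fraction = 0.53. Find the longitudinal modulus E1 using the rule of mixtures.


E1 = Ef*Vf + Em*(1-Vf) = 76*0.53 + 2*0.47 = 41.22 GPa

41.22 GPa


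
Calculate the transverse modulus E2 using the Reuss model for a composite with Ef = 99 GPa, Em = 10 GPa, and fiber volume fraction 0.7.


1/E2 = Vf/Ef + (1-Vf)/Em = 0.7/99 + 0.3/10
E2 = 26.98 GPa

26.98 GPa


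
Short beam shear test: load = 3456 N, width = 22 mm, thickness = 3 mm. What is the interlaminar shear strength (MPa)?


ILSS = 3F/(4bh) = 3*3456/(4*22*3) = 39.27 MPa

39.27 MPa


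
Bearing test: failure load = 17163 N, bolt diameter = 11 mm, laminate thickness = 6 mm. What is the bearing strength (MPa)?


sigma_br = F/(d*h) = 17163/(11*6) = 260.0 MPa

260.0 MPa


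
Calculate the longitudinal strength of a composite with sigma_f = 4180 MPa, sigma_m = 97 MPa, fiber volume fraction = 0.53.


sigma_1 = sigma_f*Vf + sigma_m*(1-Vf) = 4180*0.53 + 97*0.47 = 2261.0 MPa

2261.0 MPa


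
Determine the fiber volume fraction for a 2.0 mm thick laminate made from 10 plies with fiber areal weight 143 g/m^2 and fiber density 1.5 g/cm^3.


Vf = n * FAW / (rho_f * h * 1000) = 10 * 143 / (1.5 * 2.0 * 1000) = 0.4767

0.4767


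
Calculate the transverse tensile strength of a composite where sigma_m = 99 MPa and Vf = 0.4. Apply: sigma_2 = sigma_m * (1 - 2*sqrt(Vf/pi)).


factor = 1 - 2*sqrt(0.4/pi) = 0.2864
sigma_2 = 99 * 0.2864 = 28.35 MPa

28.35 MPa


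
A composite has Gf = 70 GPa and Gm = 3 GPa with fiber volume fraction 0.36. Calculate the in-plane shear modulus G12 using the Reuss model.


1/G12 = Vf/Gf + (1-Vf)/Gm = 0.36/70 + 0.64/3
G12 = 4.58 GPa

4.58 GPa


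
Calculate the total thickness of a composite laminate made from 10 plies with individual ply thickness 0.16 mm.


h = n * t_ply = 10 * 0.16 = 1.6 mm

1.6 mm


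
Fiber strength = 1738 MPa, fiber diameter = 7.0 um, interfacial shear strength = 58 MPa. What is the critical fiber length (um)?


Lc = sigma_f * d / (2 * tau_i) = 1738 * 7.0 / (2 * 58) = 104.9 um

104.9 um


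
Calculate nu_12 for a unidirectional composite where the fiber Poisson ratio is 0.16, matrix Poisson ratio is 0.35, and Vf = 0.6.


nu_12 = nu_f*Vf + nu_m*(1-Vf) = 0.16*0.6 + 0.35*0.4 = 0.236

0.236


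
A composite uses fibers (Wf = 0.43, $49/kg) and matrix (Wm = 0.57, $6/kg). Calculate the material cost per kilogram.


Cost = cost_f*Wf + cost_m*Wm = 49*0.43 + 6*0.57 = $24.49/kg

$24.49/kg


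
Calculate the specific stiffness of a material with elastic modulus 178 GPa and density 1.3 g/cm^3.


Specific stiffness = E/rho = 178/1.3 = 136.9 GPa/(g/cm^3)

136.9 GPa/(g/cm^3)


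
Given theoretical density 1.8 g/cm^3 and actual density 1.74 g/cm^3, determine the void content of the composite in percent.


Void% = (rho_theo - rho_actual)/rho_theo * 100 = (1.8 - 1.74)/1.8 * 100 = 3.33%

3.33%


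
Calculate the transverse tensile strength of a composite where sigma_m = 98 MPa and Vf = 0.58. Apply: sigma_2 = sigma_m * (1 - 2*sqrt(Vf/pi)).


factor = 1 - 2*sqrt(0.58/pi) = 0.1407
sigma_2 = 98 * 0.1407 = 13.78 MPa

13.78 MPa


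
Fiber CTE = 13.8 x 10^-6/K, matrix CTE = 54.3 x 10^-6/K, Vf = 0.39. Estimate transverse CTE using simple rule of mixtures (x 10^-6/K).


alpha_2 = alpha_f*Vf + alpha_m*(1-Vf) = 13.8*0.39 + 54.3*0.61 = 38.5 x 10^-6/K

38.5 x 10^-6/K


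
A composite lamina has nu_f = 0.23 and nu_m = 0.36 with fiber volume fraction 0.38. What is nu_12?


nu_12 = nu_f*Vf + nu_m*(1-Vf) = 0.23*0.38 + 0.36*0.62 = 0.3106

0.3106


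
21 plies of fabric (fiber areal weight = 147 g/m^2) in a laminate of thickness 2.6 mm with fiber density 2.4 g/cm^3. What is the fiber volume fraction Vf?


Vf = n * FAW / (rho_f * h * 1000) = 21 * 147 / (2.4 * 2.6 * 1000) = 0.4947

0.4947


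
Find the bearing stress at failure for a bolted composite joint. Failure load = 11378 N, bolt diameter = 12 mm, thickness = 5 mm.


sigma_br = F/(d*h) = 11378/(12*5) = 189.6 MPa

189.6 MPa


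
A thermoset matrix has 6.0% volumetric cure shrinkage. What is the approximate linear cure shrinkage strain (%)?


Linear shrinkage ≈ vol_shrink/3 = 6.0/3 = 2.0%

2.0%


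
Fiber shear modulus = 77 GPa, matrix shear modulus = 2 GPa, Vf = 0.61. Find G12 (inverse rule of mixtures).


1/G12 = Vf/Gf + (1-Vf)/Gm = 0.61/77 + 0.39/2
G12 = 4.93 GPa

4.93 GPa


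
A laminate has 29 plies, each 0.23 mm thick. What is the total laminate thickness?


h = n * t_ply = 29 * 0.23 = 6.67 mm

6.67 mm


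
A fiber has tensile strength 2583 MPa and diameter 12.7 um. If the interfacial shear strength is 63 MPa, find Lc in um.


Lc = sigma_f * d / (2 * tau_i) = 2583 * 12.7 / (2 * 63) = 260.4 um

260.4 um


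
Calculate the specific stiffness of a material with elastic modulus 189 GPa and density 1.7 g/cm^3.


Specific stiffness = E/rho = 189/1.7 = 111.2 GPa/(g/cm^3)

111.2 GPa/(g/cm^3)


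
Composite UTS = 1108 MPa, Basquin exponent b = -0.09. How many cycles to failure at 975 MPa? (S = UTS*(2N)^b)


N = 0.5 * (S/UTS)^(1/b) = 0.5 * (975/1108)^(1/-0.09) = 2.0703 cycles

2.0703 cycles


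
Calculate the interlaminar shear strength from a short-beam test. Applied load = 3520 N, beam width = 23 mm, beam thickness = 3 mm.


ILSS = 3F/(4bh) = 3*3520/(4*23*3) = 38.26 MPa

38.26 MPa


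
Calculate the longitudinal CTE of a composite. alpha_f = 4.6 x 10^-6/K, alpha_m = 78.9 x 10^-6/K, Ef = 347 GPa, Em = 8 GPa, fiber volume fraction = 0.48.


E1 = Ef*Vf + Em*(1-Vf) = 170.72
alpha_1 = (alpha_f*Ef*Vf + alpha_m*Em*(1-Vf))/E1 = 6.41 x 10^-6/K

6.41 x 10^-6/K


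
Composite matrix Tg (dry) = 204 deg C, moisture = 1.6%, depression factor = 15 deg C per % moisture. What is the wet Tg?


Tg_wet = Tg_dry - k*moisture = 204 - 15*1.6 = 180.0 deg C

180.0 deg C


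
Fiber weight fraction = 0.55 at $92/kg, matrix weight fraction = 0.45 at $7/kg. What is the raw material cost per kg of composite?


Cost = cost_f*Wf + cost_m*Wm = 92*0.55 + 7*0.45 = $53.75/kg

$53.75/kg


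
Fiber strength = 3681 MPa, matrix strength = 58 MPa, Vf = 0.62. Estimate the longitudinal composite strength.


sigma_1 = sigma_f*Vf + sigma_m*(1-Vf) = 3681*0.62 + 58*0.38 = 2304.3 MPa

2304.3 MPa


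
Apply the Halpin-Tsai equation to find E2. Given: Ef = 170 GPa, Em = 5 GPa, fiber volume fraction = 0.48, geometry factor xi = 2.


eta = (Ef/Em - 1)/(Ef/Em + xi) = (34.0 - 1)/(34.0 + 2) = 0.9167
E2 = Em*(1+xi*eta*Vf)/(1-eta*Vf) = 16.79 GPa

16.79 GPa


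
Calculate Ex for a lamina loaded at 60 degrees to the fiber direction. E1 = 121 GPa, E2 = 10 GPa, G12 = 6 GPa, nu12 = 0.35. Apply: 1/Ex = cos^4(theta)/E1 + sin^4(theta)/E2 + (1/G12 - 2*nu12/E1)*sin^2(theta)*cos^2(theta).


cos^4(60) = 0.0625, sin^4(60) = 0.5625, sin^2(60)*cos^2(60) = 0.1875
1/G12 - 2*nu12/E1 = 1/6 - 2*0.35/121 = 0.160882 GPa^-1
1/Ex = 0.0625/121 + 0.5625/10 + 0.160882*0.1875 = 0.0869318 GPa^-1
Ex = 11.5 GPa

11.5 GPa


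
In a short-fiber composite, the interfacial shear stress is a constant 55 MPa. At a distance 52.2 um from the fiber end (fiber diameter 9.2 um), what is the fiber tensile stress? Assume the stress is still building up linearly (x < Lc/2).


Force balance: sigma_f * (pi*d^2/4) = tau * (pi*d) * x  ->  sigma_f = 4 * tau * x / d
sigma_f = 4 * 55 * 52.2 / 9.2 = 1248.3 MPa

1248.3 MPa


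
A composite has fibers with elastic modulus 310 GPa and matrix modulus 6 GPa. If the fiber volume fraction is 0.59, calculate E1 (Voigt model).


E1 = Ef*Vf + Em*(1-Vf) = 310*0.59 + 6*0.41 = 185.36 GPa

185.36 GPa


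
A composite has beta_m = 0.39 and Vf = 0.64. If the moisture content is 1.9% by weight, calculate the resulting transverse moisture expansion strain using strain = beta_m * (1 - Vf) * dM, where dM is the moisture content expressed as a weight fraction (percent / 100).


dM = 1.9/100 = 0.019
strain = beta_m * (1-Vf) * dM = 0.39 * 0.36 * 0.019 = 0.0026676

0.0026676


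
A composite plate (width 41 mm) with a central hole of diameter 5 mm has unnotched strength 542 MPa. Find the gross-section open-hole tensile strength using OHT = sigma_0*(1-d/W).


OHT = sigma_0*(1-d/W) = 542*(1-5/41) = 475.9 MPa

475.9 MPa


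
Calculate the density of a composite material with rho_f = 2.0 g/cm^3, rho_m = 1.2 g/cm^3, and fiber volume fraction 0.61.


rho_c = rho_f*Vf + rho_m*(1-Vf) = 2.0*0.61 + 1.2*0.39 = 1.688 g/cm^3

1.688 g/cm^3


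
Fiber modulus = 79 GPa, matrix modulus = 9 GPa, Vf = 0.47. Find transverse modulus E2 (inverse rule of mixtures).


1/E2 = Vf/Ef + (1-Vf)/Em = 0.47/79 + 0.53/9
E2 = 15.42 GPa

15.42 GPa


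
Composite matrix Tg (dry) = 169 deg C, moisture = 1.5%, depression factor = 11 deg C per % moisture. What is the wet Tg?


Tg_wet = Tg_dry - k*moisture = 169 - 11*1.5 = 152.5 deg C

152.5 deg C


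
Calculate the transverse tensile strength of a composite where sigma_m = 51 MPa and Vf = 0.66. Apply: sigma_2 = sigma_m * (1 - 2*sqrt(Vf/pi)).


factor = 1 - 2*sqrt(0.66/pi) = 0.0833
sigma_2 = 51 * 0.0833 = 4.25 MPa

4.25 MPa


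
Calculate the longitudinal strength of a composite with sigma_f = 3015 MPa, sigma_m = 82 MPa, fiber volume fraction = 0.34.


sigma_1 = sigma_f*Vf + sigma_m*(1-Vf) = 3015*0.34 + 82*0.66 = 1079.2 MPa

1079.2 MPa


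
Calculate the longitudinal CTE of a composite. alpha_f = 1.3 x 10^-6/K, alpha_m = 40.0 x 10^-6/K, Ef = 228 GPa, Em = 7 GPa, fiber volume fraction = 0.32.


E1 = Ef*Vf + Em*(1-Vf) = 77.72
alpha_1 = (alpha_f*Ef*Vf + alpha_m*Em*(1-Vf))/E1 = 3.67 x 10^-6/K

3.67 x 10^-6/K


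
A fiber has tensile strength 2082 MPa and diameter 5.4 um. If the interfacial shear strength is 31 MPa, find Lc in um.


Lc = sigma_f * d / (2 * tau_i) = 2082 * 5.4 / (2 * 31) = 181.3 um

181.3 um


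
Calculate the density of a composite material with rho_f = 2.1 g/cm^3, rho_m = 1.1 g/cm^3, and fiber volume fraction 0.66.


rho_c = rho_f*Vf + rho_m*(1-Vf) = 2.1*0.66 + 1.1*0.34 = 1.76 g/cm^3

1.76 g/cm^3


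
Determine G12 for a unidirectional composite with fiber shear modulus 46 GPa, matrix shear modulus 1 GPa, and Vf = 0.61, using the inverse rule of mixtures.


1/G12 = Vf/Gf + (1-Vf)/Gm = 0.61/46 + 0.39/1
G12 = 2.48 GPa

2.48 GPa


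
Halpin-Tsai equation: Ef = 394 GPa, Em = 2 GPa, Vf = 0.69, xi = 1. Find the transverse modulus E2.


eta = (Ef/Em - 1)/(Ef/Em + xi) = (197.0 - 1)/(197.0 + 1) = 0.9899
E2 = Em*(1+xi*eta*Vf)/(1-eta*Vf) = 10.62 GPa

10.62 GPa


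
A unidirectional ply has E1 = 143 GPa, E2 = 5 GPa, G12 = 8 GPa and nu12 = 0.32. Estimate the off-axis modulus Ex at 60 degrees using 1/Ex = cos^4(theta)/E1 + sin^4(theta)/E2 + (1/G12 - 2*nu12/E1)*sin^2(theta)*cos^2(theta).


cos^4(60) = 0.0625, sin^4(60) = 0.5625, sin^2(60)*cos^2(60) = 0.1875
1/G12 - 2*nu12/E1 = 1/8 - 2*0.32/143 = 0.120524 GPa^-1
1/Ex = 0.0625/143 + 0.5625/5 + 0.120524*0.1875 = 0.1355354 GPa^-1
Ex = 7.38 GPa

7.38 GPa


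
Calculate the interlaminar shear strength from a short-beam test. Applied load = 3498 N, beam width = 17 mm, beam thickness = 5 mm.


ILSS = 3F/(4bh) = 3*3498/(4*17*5) = 30.86 MPa

30.86 MPa


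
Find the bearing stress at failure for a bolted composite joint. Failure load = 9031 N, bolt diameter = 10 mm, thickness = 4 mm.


sigma_br = F/(d*h) = 9031/(10*4) = 225.8 MPa

225.8 MPa


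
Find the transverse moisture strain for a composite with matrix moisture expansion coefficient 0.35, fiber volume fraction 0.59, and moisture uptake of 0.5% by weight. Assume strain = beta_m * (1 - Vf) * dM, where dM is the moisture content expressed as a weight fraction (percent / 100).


dM = 0.5/100 = 0.005
strain = beta_m * (1-Vf) * dM = 0.35 * 0.41 * 0.005 = 0.0007175

0.0007175


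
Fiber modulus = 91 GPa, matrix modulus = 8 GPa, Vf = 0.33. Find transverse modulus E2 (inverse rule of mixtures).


1/E2 = Vf/Ef + (1-Vf)/Em = 0.33/91 + 0.67/8
E2 = 11.44 GPa

11.44 GPa


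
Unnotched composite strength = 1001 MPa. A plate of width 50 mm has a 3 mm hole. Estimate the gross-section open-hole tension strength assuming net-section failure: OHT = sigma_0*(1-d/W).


OHT = sigma_0*(1-d/W) = 1001*(1-3/50) = 940.9 MPa

940.9 MPa


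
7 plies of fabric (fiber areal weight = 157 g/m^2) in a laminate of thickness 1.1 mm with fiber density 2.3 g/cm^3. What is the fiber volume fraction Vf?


Vf = n * FAW / (rho_f * h * 1000) = 7 * 157 / (2.3 * 1.1 * 1000) = 0.4344

0.4344


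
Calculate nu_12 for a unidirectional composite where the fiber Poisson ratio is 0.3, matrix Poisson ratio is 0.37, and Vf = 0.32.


nu_12 = nu_f*Vf + nu_m*(1-Vf) = 0.3*0.32 + 0.37*0.68 = 0.3476

0.3476


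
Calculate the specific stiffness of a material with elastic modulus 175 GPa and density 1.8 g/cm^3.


Specific stiffness = E/rho = 175/1.8 = 97.2 GPa/(g/cm^3)

97.2 GPa/(g/cm^3)


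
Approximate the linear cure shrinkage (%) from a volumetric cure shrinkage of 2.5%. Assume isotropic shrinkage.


Linear shrinkage ≈ vol_shrink/3 = 2.5/3 = 0.833%

0.833%


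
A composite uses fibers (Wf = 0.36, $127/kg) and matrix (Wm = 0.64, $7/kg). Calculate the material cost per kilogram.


Cost = cost_f*Wf + cost_m*Wm = 127*0.36 + 7*0.64 = $50.2/kg

$50.2/kg


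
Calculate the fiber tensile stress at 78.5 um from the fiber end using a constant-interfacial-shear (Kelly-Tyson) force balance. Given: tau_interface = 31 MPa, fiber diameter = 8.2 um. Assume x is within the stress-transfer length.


Force balance: sigma_f * (pi*d^2/4) = tau * (pi*d) * x  ->  sigma_f = 4 * tau * x / d
sigma_f = 4 * 31 * 78.5 / 8.2 = 1187.1 MPa

1187.1 MPa


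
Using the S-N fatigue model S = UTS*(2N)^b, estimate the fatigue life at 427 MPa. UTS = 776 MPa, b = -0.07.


N = 0.5 * (S/UTS)^(1/b) = 0.5 * (427/776)^(1/-0.07) = 2541.9547 cycles

2541.9547 cycles


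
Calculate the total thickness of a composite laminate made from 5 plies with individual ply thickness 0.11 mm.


h = n * t_ply = 5 * 0.11 = 0.55 mm

0.55 mm


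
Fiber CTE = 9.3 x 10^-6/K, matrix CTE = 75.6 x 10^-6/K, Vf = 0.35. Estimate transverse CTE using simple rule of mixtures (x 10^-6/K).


alpha_2 = alpha_f*Vf + alpha_m*(1-Vf) = 9.3*0.35 + 75.6*0.65 = 52.4 x 10^-6/K

52.4 x 10^-6/K


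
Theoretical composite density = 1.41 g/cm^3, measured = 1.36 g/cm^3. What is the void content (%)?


Void% = (rho_theo - rho_actual)/rho_theo * 100 = (1.41 - 1.36)/1.41 * 100 = 3.55%

3.55%


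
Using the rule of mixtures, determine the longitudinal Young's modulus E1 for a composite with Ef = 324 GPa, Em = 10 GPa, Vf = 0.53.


E1 = Ef*Vf + Em*(1-Vf) = 324*0.53 + 10*0.47 = 176.42 GPa

176.42 GPa


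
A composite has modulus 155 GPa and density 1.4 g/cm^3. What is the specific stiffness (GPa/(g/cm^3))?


Specific stiffness = E/rho = 155/1.4 = 110.7 GPa/(g/cm^3)

110.7 GPa/(g/cm^3)


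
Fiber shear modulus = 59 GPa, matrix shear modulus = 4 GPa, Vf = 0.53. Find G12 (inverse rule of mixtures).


1/G12 = Vf/Gf + (1-Vf)/Gm = 0.53/59 + 0.47/4
G12 = 7.91 GPa

7.91 GPa


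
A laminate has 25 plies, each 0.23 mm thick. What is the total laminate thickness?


h = n * t_ply = 25 * 0.23 = 5.75 mm

5.75 mm


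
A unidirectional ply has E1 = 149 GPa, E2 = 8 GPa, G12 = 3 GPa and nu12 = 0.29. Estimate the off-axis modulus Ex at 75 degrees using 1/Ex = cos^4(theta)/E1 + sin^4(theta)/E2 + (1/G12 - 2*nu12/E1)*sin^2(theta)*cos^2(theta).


cos^4(75) = 0.004487, sin^4(75) = 0.870513, sin^2(75)*cos^2(75) = 0.0625
1/G12 - 2*nu12/E1 = 1/3 - 2*0.29/149 = 0.329441 GPa^-1
1/Ex = 0.004487/149 + 0.870513/8 + 0.329441*0.0625 = 0.1294342 GPa^-1
Ex = 7.73 GPa

7.73 GPa


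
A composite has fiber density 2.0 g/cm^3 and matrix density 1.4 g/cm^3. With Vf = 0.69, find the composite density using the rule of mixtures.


rho_c = rho_f*Vf + rho_m*(1-Vf) = 2.0*0.69 + 1.4*0.31 = 1.814 g/cm^3

1.814 g/cm^3


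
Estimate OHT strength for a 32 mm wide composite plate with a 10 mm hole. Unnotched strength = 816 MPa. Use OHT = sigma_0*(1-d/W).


OHT = sigma_0*(1-d/W) = 816*(1-10/32) = 561.0 MPa

561.0 MPa


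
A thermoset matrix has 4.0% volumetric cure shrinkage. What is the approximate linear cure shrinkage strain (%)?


Linear shrinkage ≈ vol_shrink/3 = 4.0/3 = 1.333%

1.333%


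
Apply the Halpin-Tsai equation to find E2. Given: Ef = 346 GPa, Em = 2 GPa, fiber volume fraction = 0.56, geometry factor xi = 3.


eta = (Ef/Em - 1)/(Ef/Em + xi) = (173.0 - 1)/(173.0 + 3) = 0.9773
E2 = Em*(1+xi*eta*Vf)/(1-eta*Vf) = 11.67 GPa

11.67 GPa


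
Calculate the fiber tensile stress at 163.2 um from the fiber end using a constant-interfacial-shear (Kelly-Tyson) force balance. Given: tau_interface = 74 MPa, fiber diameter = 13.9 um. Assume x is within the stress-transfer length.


Force balance: sigma_f * (pi*d^2/4) = tau * (pi*d) * x  ->  sigma_f = 4 * tau * x / d
sigma_f = 4 * 74 * 163.2 / 13.9 = 3475.3 MPa

3475.3 MPa


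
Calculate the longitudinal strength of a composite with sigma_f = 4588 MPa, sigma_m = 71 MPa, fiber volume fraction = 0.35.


sigma_1 = sigma_f*Vf + sigma_m*(1-Vf) = 4588*0.35 + 71*0.65 = 1652.0 MPa

1652.0 MPa


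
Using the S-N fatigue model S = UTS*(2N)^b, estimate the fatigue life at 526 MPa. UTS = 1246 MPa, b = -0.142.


N = 0.5 * (S/UTS)^(1/b) = 0.5 * (526/1246)^(1/-0.142) = 217.0308 cycles

217.0308 cycles


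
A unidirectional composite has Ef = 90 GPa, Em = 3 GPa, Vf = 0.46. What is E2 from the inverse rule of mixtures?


1/E2 = Vf/Ef + (1-Vf)/Em = 0.46/90 + 0.54/3
E2 = 5.4 GPa

5.4 GPa


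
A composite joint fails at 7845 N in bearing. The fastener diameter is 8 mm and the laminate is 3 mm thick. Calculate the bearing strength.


sigma_br = F/(d*h) = 7845/(8*3) = 326.9 MPa

326.9 MPa


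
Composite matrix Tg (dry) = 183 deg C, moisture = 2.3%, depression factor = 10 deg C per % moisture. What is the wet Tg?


Tg_wet = Tg_dry - k*moisture = 183 - 10*2.3 = 160.0 deg C

160.0 deg C


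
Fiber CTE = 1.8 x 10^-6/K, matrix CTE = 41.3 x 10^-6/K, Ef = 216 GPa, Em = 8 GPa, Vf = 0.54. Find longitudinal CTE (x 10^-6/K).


E1 = Ef*Vf + Em*(1-Vf) = 120.32
alpha_1 = (alpha_f*Ef*Vf + alpha_m*Em*(1-Vf))/E1 = 3.01 x 10^-6/K

3.01 x 10^-6/K


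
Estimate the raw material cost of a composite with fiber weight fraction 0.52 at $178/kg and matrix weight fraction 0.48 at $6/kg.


Cost = cost_f*Wf + cost_m*Wm = 178*0.52 + 6*0.48 = $95.44/kg

$95.44/kg


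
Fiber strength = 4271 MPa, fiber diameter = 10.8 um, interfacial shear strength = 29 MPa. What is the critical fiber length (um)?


Lc = sigma_f * d / (2 * tau_i) = 4271 * 10.8 / (2 * 29) = 795.3 um

795.3 um
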